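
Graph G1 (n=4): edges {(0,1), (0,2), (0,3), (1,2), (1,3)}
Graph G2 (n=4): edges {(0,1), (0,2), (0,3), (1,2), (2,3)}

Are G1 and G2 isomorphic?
Yes, isomorphic

The graphs are isomorphic.
One valid mapping φ: V(G1) → V(G2): 0→2, 1→0, 2→1, 3→3

Verify φ preserves adjacency — for each edge of G1, its image is an edge of G2:
  (0,1) → (φ(0),φ(1)) = (0,2) ∈ E(G2) ✓
  (0,2) → (φ(0),φ(2)) = (1,2) ∈ E(G2) ✓
  (0,3) → (φ(0),φ(3)) = (2,3) ∈ E(G2) ✓
  (1,2) → (φ(1),φ(2)) = (0,1) ∈ E(G2) ✓
  (1,3) → (φ(1),φ(3)) = (0,3) ∈ E(G2) ✓
All 5 edges of G1 map to edges of G2, and |E(G1)| = |E(G2)| = 5, so φ is a bijection on edges as well as vertices. Hence G1 ≅ G2.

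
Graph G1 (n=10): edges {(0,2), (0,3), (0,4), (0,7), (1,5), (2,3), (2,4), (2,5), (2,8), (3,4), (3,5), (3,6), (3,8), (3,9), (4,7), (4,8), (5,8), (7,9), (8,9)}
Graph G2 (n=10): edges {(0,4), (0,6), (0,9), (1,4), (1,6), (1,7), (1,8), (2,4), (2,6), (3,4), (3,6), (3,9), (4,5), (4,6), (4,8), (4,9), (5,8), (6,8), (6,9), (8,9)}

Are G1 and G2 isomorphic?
No, not isomorphic

The graphs are NOT isomorphic.

Counting triangles (3-cliques): G1 has 12, G2 has 15.
Triangle count is an isomorphism invariant, so differing triangle counts rule out isomorphism.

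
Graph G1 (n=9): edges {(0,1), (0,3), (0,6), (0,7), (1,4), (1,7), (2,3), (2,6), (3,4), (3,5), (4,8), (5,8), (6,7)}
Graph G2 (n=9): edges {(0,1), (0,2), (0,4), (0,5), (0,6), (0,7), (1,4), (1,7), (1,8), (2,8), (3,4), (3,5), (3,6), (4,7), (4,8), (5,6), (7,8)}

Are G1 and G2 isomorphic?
No, not isomorphic

The graphs are NOT isomorphic.

Degrees in G1: deg(0)=4, deg(1)=3, deg(2)=2, deg(3)=4, deg(4)=3, deg(5)=2, deg(6)=3, deg(7)=3, deg(8)=2.
Sorted degree sequence of G1: [4, 4, 3, 3, 3, 3, 2, 2, 2].
Degrees in G2: deg(0)=6, deg(1)=4, deg(2)=2, deg(3)=3, deg(4)=5, deg(5)=3, deg(6)=3, deg(7)=4, deg(8)=4.
Sorted degree sequence of G2: [6, 5, 4, 4, 4, 3, 3, 3, 2].
The (sorted) degree sequence is an isomorphism invariant, so since G1 and G2 have different degree sequences they cannot be isomorphic.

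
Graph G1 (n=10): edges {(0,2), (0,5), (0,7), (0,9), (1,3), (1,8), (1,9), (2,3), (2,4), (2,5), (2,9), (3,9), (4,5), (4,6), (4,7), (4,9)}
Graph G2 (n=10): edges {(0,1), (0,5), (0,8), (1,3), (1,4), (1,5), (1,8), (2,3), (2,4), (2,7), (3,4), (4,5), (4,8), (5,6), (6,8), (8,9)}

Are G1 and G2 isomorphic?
Yes, isomorphic

The graphs are isomorphic.
One valid mapping φ: V(G1) → V(G2): 0→5, 1→2, 2→1, 3→3, 4→8, 5→0, 6→9, 7→6, 8→7, 9→4

Verify φ preserves adjacency — for each edge of G1, its image is an edge of G2:
  (0,2) → (φ(0),φ(2)) = (1,5) ∈ E(G2) ✓
  (0,5) → (φ(0),φ(5)) = (0,5) ∈ E(G2) ✓
  (0,7) → (φ(0),φ(7)) = (5,6) ∈ E(G2) ✓
  (0,9) → (φ(0),φ(9)) = (4,5) ∈ E(G2) ✓
  (1,3) → (φ(1),φ(3)) = (2,3) ∈ E(G2) ✓
  (1,8) → (φ(1),φ(8)) = (2,7) ∈ E(G2) ✓
  (1,9) → (φ(1),φ(9)) = (2,4) ∈ E(G2) ✓
  (2,3) → (φ(2),φ(3)) = (1,3) ∈ E(G2) ✓
  (2,4) → (φ(2),φ(4)) = (1,8) ∈ E(G2) ✓
  (2,5) → (φ(2),φ(5)) = (0,1) ∈ E(G2) ✓
  (2,9) → (φ(2),φ(9)) = (1,4) ∈ E(G2) ✓
  (3,9) → (φ(3),φ(9)) = (3,4) ∈ E(G2) ✓
  (4,5) → (φ(4),φ(5)) = (0,8) ∈ E(G2) ✓
  (4,6) → (φ(4),φ(6)) = (8,9) ∈ E(G2) ✓
  (4,7) → (φ(4),φ(7)) = (6,8) ∈ E(G2) ✓
  (4,9) → (φ(4),φ(9)) = (4,8) ∈ E(G2) ✓
All 16 edges of G1 map to edges of G2, and |E(G1)| = |E(G2)| = 16, so φ is a bijection on edges as well as vertices. Hence G1 ≅ G2.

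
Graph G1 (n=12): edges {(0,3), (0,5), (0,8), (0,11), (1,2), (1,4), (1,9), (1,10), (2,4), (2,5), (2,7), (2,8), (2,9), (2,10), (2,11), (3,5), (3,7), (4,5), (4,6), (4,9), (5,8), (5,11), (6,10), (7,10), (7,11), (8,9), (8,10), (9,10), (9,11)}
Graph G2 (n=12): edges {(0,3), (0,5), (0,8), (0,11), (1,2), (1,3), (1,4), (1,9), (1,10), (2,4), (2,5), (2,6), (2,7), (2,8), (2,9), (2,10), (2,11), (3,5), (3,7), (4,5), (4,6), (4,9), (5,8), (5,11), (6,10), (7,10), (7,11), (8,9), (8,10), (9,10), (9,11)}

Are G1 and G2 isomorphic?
No, not isomorphic

The graphs are NOT isomorphic.

Counting edges: G1 has 29 edge(s); G2 has 31 edge(s).
Edge count is an isomorphism invariant (a bijection on vertices induces a bijection on edges), so differing edge counts rule out isomorphism.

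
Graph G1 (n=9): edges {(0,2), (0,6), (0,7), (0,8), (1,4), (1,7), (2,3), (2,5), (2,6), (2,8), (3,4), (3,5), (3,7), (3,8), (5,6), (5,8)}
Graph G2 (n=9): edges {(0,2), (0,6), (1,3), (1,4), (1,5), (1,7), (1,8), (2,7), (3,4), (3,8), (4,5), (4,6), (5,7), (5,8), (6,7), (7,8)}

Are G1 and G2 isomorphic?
Yes, isomorphic

The graphs are isomorphic.
One valid mapping φ: V(G1) → V(G2): 0→4, 1→0, 2→1, 3→7, 4→2, 5→8, 6→3, 7→6, 8→5

Verify φ preserves adjacency — for each edge of G1, its image is an edge of G2:
  (0,2) → (φ(0),φ(2)) = (1,4) ∈ E(G2) ✓
  (0,6) → (φ(0),φ(6)) = (3,4) ∈ E(G2) ✓
  (0,7) → (φ(0),φ(7)) = (4,6) ∈ E(G2) ✓
  (0,8) → (φ(0),φ(8)) = (4,5) ∈ E(G2) ✓
  (1,4) → (φ(1),φ(4)) = (0,2) ∈ E(G2) ✓
  (1,7) → (φ(1),φ(7)) = (0,6) ∈ E(G2) ✓
  (2,3) → (φ(2),φ(3)) = (1,7) ∈ E(G2) ✓
  (2,5) → (φ(2),φ(5)) = (1,8) ∈ E(G2) ✓
  (2,6) → (φ(2),φ(6)) = (1,3) ∈ E(G2) ✓
  (2,8) → (φ(2),φ(8)) = (1,5) ∈ E(G2) ✓
  (3,4) → (φ(3),φ(4)) = (2,7) ∈ E(G2) ✓
  (3,5) → (φ(3),φ(5)) = (7,8) ∈ E(G2) ✓
  (3,7) → (φ(3),φ(7)) = (6,7) ∈ E(G2) ✓
  (3,8) → (φ(3),φ(8)) = (5,7) ∈ E(G2) ✓
  (5,6) → (φ(5),φ(6)) = (3,8) ∈ E(G2) ✓
  (5,8) → (φ(5),φ(8)) = (5,8) ∈ E(G2) ✓
All 16 edges of G1 map to edges of G2, and |E(G1)| = |E(G2)| = 16, so φ is a bijection on edges as well as vertices. Hence G1 ≅ G2.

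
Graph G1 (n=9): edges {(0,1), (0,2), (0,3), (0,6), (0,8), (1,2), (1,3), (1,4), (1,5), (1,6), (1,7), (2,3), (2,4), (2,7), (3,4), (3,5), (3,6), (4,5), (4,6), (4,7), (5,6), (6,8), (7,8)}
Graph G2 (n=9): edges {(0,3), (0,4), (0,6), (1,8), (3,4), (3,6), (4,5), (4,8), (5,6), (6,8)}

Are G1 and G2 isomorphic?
No, not isomorphic

The graphs are NOT isomorphic.

Counting triangles (3-cliques): G1 has 22, G2 has 2.
Triangle count is an isomorphism invariant, so differing triangle counts rule out isomorphism.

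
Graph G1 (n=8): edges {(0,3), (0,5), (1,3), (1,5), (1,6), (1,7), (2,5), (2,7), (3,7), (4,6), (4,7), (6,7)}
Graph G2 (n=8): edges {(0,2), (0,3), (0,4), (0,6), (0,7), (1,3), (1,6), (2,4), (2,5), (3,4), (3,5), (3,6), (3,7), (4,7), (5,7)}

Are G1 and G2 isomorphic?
No, not isomorphic

The graphs are NOT isomorphic.

Counting triangles (3-cliques): G1 has 3, G2 has 8.
Triangle count is an isomorphism invariant, so differing triangle counts rule out isomorphism.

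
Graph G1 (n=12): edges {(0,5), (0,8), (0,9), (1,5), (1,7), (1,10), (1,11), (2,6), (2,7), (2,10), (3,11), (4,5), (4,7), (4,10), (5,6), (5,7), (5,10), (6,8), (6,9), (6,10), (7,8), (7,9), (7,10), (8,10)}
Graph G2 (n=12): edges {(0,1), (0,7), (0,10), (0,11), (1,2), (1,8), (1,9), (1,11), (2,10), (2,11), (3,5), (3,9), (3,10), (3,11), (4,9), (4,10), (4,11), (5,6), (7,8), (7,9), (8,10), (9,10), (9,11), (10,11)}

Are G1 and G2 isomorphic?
Yes, isomorphic

The graphs are isomorphic.
One valid mapping φ: V(G1) → V(G2): 0→7, 1→3, 2→2, 3→6, 4→4, 5→9, 6→1, 7→10, 8→0, 9→8, 10→11, 11→5

Verify φ preserves adjacency — for each edge of G1, its image is an edge of G2:
  (0,5) → (φ(0),φ(5)) = (7,9) ∈ E(G2) ✓
  (0,8) → (φ(0),φ(8)) = (0,7) ∈ E(G2) ✓
  (0,9) → (φ(0),φ(9)) = (7,8) ∈ E(G2) ✓
  (1,5) → (φ(1),φ(5)) = (3,9) ∈ E(G2) ✓
  (1,7) → (φ(1),φ(7)) = (3,10) ∈ E(G2) ✓
  (1,10) → (φ(1),φ(10)) = (3,11) ∈ E(G2) ✓
  (1,11) → (φ(1),φ(11)) = (3,5) ∈ E(G2) ✓
  (2,6) → (φ(2),φ(6)) = (1,2) ∈ E(G2) ✓
  (2,7) → (φ(2),φ(7)) = (2,10) ∈ E(G2) ✓
  (2,10) → (φ(2),φ(10)) = (2,11) ∈ E(G2) ✓
  (3,11) → (φ(3),φ(11)) = (5,6) ∈ E(G2) ✓
  (4,5) → (φ(4),φ(5)) = (4,9) ∈ E(G2) ✓
  (4,7) → (φ(4),φ(7)) = (4,10) ∈ E(G2) ✓
  (4,10) → (φ(4),φ(10)) = (4,11) ∈ E(G2) ✓
  (5,6) → (φ(5),φ(6)) = (1,9) ∈ E(G2) ✓
  (5,7) → (φ(5),φ(7)) = (9,10) ∈ E(G2) ✓
  (5,10) → (φ(5),φ(10)) = (9,11) ∈ E(G2) ✓
  (6,8) → (φ(6),φ(8)) = (0,1) ∈ E(G2) ✓
  (6,9) → (φ(6),φ(9)) = (1,8) ∈ E(G2) ✓
  (6,10) → (φ(6),φ(10)) = (1,11) ∈ E(G2) ✓
  (7,8) → (φ(7),φ(8)) = (0,10) ∈ E(G2) ✓
  (7,9) → (φ(7),φ(9)) = (8,10) ∈ E(G2) ✓
  (7,10) → (φ(7),φ(10)) = (10,11) ∈ E(G2) ✓
  (8,10) → (φ(8),φ(10)) = (0,11) ∈ E(G2) ✓
All 24 edges of G1 map to edges of G2, and |E(G1)| = |E(G2)| = 24, so φ is a bijection on edges as well as vertices. Hence G1 ≅ G2.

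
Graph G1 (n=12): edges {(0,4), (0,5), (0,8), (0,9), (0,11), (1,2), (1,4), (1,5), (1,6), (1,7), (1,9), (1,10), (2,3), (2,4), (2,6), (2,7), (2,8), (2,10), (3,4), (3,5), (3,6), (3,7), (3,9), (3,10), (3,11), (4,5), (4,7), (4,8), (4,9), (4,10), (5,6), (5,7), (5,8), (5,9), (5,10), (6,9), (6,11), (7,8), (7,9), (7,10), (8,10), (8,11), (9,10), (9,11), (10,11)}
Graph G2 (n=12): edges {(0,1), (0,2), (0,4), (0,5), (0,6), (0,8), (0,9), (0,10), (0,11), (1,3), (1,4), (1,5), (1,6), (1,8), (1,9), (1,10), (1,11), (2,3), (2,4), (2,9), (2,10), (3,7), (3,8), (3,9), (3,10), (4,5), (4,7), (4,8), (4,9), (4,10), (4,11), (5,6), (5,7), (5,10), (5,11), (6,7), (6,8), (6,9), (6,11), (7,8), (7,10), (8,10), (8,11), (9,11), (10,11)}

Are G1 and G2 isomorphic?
Yes, isomorphic

The graphs are isomorphic.
One valid mapping φ: V(G1) → V(G2): 0→2, 1→5, 2→6, 3→8, 4→0, 5→4, 6→7, 7→11, 8→9, 9→10, 10→1, 11→3

Verify φ preserves adjacency — for each edge of G1, its image is an edge of G2:
  (0,4) → (φ(0),φ(4)) = (0,2) ∈ E(G2) ✓
  (0,5) → (φ(0),φ(5)) = (2,4) ∈ E(G2) ✓
  (0,8) → (φ(0),φ(8)) = (2,9) ∈ E(G2) ✓
  (0,9) → (φ(0),φ(9)) = (2,10) ∈ E(G2) ✓
  (0,11) → (φ(0),φ(11)) = (2,3) ∈ E(G2) ✓
  (1,2) → (φ(1),φ(2)) = (5,6) ∈ E(G2) ✓
  (1,4) → (φ(1),φ(4)) = (0,5) ∈ E(G2) ✓
  (1,5) → (φ(1),φ(5)) = (4,5) ∈ E(G2) ✓
  (1,6) → (φ(1),φ(6)) = (5,7) ∈ E(G2) ✓
  (1,7) → (φ(1),φ(7)) = (5,11) ∈ E(G2) ✓
  (1,9) → (φ(1),φ(9)) = (5,10) ∈ E(G2) ✓
  (1,10) → (φ(1),φ(10)) = (1,5) ∈ E(G2) ✓
  (2,3) → (φ(2),φ(3)) = (6,8) ∈ E(G2) ✓
  (2,4) → (φ(2),φ(4)) = (0,6) ∈ E(G2) ✓
  (2,6) → (φ(2),φ(6)) = (6,7) ∈ E(G2) ✓
  (2,7) → (φ(2),φ(7)) = (6,11) ∈ E(G2) ✓
  (2,8) → (φ(2),φ(8)) = (6,9) ∈ E(G2) ✓
  (2,10) → (φ(2),φ(10)) = (1,6) ∈ E(G2) ✓
  (3,4) → (φ(3),φ(4)) = (0,8) ∈ E(G2) ✓
  (3,5) → (φ(3),φ(5)) = (4,8) ∈ E(G2) ✓
  (3,6) → (φ(3),φ(6)) = (7,8) ∈ E(G2) ✓
  (3,7) → (φ(3),φ(7)) = (8,11) ∈ E(G2) ✓
  (3,9) → (φ(3),φ(9)) = (8,10) ∈ E(G2) ✓
  (3,10) → (φ(3),φ(10)) = (1,8) ∈ E(G2) ✓
  (3,11) → (φ(3),φ(11)) = (3,8) ∈ E(G2) ✓
  (4,5) → (φ(4),φ(5)) = (0,4) ∈ E(G2) ✓
  (4,7) → (φ(4),φ(7)) = (0,11) ∈ E(G2) ✓
  (4,8) → (φ(4),φ(8)) = (0,9) ∈ E(G2) ✓
  (4,9) → (φ(4),φ(9)) = (0,10) ∈ E(G2) ✓
  (4,10) → (φ(4),φ(10)) = (0,1) ∈ E(G2) ✓
  (5,6) → (φ(5),φ(6)) = (4,7) ∈ E(G2) ✓
  (5,7) → (φ(5),φ(7)) = (4,11) ∈ E(G2) ✓
  (5,8) → (φ(5),φ(8)) = (4,9) ∈ E(G2) ✓
  (5,9) → (φ(5),φ(9)) = (4,10) ∈ E(G2) ✓
  (5,10) → (φ(5),φ(10)) = (1,4) ∈ E(G2) ✓
  (6,9) → (φ(6),φ(9)) = (7,10) ∈ E(G2) ✓
  (6,11) → (φ(6),φ(11)) = (3,7) ∈ E(G2) ✓
  (7,8) → (φ(7),φ(8)) = (9,11) ∈ E(G2) ✓
  (7,9) → (φ(7),φ(9)) = (10,11) ∈ E(G2) ✓
  (7,10) → (φ(7),φ(10)) = (1,11) ∈ E(G2) ✓
  (8,10) → (φ(8),φ(10)) = (1,9) ∈ E(G2) ✓
  (8,11) → (φ(8),φ(11)) = (3,9) ∈ E(G2) ✓
  (9,10) → (φ(9),φ(10)) = (1,10) ∈ E(G2) ✓
  (9,11) → (φ(9),φ(11)) = (3,10) ∈ E(G2) ✓
  (10,11) → (φ(10),φ(11)) = (1,3) ∈ E(G2) ✓
All 45 edges of G1 map to edges of G2, and |E(G1)| = |E(G2)| = 45, so φ is a bijection on edges as well as vertices. Hence G1 ≅ G2.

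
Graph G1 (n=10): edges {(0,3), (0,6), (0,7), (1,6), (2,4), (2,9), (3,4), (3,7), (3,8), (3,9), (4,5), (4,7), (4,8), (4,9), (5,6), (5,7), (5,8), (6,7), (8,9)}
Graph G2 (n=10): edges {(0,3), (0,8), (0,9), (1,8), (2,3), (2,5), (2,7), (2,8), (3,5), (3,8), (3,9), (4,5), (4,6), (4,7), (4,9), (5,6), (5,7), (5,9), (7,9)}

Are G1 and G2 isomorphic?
Yes, isomorphic

The graphs are isomorphic.
One valid mapping φ: V(G1) → V(G2): 0→0, 1→1, 2→6, 3→9, 4→5, 5→2, 6→8, 7→3, 8→7, 9→4

Verify φ preserves adjacency — for each edge of G1, its image is an edge of G2:
  (0,3) → (φ(0),φ(3)) = (0,9) ∈ E(G2) ✓
  (0,6) → (φ(0),φ(6)) = (0,8) ∈ E(G2) ✓
  (0,7) → (φ(0),φ(7)) = (0,3) ∈ E(G2) ✓
  (1,6) → (φ(1),φ(6)) = (1,8) ∈ E(G2) ✓
  (2,4) → (φ(2),φ(4)) = (5,6) ∈ E(G2) ✓
  (2,9) → (φ(2),φ(9)) = (4,6) ∈ E(G2) ✓
  (3,4) → (φ(3),φ(4)) = (5,9) ∈ E(G2) ✓
  (3,7) → (φ(3),φ(7)) = (3,9) ∈ E(G2) ✓
  (3,8) → (φ(3),φ(8)) = (7,9) ∈ E(G2) ✓
  (3,9) → (φ(3),φ(9)) = (4,9) ∈ E(G2) ✓
  (4,5) → (φ(4),φ(5)) = (2,5) ∈ E(G2) ✓
  (4,7) → (φ(4),φ(7)) = (3,5) ∈ E(G2) ✓
  (4,8) → (φ(4),φ(8)) = (5,7) ∈ E(G2) ✓
  (4,9) → (φ(4),φ(9)) = (4,5) ∈ E(G2) ✓
  (5,6) → (φ(5),φ(6)) = (2,8) ∈ E(G2) ✓
  (5,7) → (φ(5),φ(7)) = (2,3) ∈ E(G2) ✓
  (5,8) → (φ(5),φ(8)) = (2,7) ∈ E(G2) ✓
  (6,7) → (φ(6),φ(7)) = (3,8) ∈ E(G2) ✓
  (8,9) → (φ(8),φ(9)) = (4,7) ∈ E(G2) ✓
All 19 edges of G1 map to edges of G2, and |E(G1)| = |E(G2)| = 19, so φ is a bijection on edges as well as vertices. Hence G1 ≅ G2.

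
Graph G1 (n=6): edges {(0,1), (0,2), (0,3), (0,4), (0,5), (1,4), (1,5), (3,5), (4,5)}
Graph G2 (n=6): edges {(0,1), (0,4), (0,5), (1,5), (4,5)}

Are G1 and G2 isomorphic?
No, not isomorphic

The graphs are NOT isomorphic.

Counting triangles (3-cliques): G1 has 5, G2 has 2.
Triangle count is an isomorphism invariant, so differing triangle counts rule out isomorphism.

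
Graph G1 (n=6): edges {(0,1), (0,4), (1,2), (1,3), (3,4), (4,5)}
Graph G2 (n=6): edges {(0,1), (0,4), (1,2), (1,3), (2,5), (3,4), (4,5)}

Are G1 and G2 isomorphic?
No, not isomorphic

The graphs are NOT isomorphic.

Counting edges: G1 has 6 edge(s); G2 has 7 edge(s).
Edge count is an isomorphism invariant (a bijection on vertices induces a bijection on edges), so differing edge counts rule out isomorphism.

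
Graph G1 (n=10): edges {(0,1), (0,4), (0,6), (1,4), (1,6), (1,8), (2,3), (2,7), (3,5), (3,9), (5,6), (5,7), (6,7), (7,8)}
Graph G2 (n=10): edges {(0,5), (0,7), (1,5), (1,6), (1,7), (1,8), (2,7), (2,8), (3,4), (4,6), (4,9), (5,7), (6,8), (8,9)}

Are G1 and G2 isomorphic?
Yes, isomorphic

The graphs are isomorphic.
One valid mapping φ: V(G1) → V(G2): 0→5, 1→7, 2→9, 3→4, 4→0, 5→6, 6→1, 7→8, 8→2, 9→3

Verify φ preserves adjacency — for each edge of G1, its image is an edge of G2:
  (0,1) → (φ(0),φ(1)) = (5,7) ∈ E(G2) ✓
  (0,4) → (φ(0),φ(4)) = (0,5) ∈ E(G2) ✓
  (0,6) → (φ(0),φ(6)) = (1,5) ∈ E(G2) ✓
  (1,4) → (φ(1),φ(4)) = (0,7) ∈ E(G2) ✓
  (1,6) → (φ(1),φ(6)) = (1,7) ∈ E(G2) ✓
  (1,8) → (φ(1),φ(8)) = (2,7) ∈ E(G2) ✓
  (2,3) → (φ(2),φ(3)) = (4,9) ∈ E(G2) ✓
  (2,7) → (φ(2),φ(7)) = (8,9) ∈ E(G2) ✓
  (3,5) → (φ(3),φ(5)) = (4,6) ∈ E(G2) ✓
  (3,9) → (φ(3),φ(9)) = (3,4) ∈ E(G2) ✓
  (5,6) → (φ(5),φ(6)) = (1,6) ∈ E(G2) ✓
  (5,7) → (φ(5),φ(7)) = (6,8) ∈ E(G2) ✓
  (6,7) → (φ(6),φ(7)) = (1,8) ∈ E(G2) ✓
  (7,8) → (φ(7),φ(8)) = (2,8) ∈ E(G2) ✓
All 14 edges of G1 map to edges of G2, and |E(G1)| = |E(G2)| = 14, so φ is a bijection on edges as well as vertices. Hence G1 ≅ G2.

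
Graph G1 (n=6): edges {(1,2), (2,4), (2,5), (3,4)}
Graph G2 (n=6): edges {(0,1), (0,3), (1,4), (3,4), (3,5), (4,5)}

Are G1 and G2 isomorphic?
No, not isomorphic

The graphs are NOT isomorphic.

Counting triangles (3-cliques): G1 has 0, G2 has 1.
Triangle count is an isomorphism invariant, so differing triangle counts rule out isomorphism.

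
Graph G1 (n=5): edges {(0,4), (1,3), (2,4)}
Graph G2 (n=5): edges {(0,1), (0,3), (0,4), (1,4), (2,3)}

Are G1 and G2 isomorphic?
No, not isomorphic

The graphs are NOT isomorphic.

Counting triangles (3-cliques): G1 has 0, G2 has 1.
Triangle count is an isomorphism invariant, so differing triangle counts rule out isomorphism.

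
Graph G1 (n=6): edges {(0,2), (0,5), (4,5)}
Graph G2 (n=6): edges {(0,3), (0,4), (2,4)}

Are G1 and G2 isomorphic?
Yes, isomorphic

The graphs are isomorphic.
One valid mapping φ: V(G1) → V(G2): 0→0, 1→5, 2→3, 3→1, 4→2, 5→4

Verify φ preserves adjacency — for each edge of G1, its image is an edge of G2:
  (0,2) → (φ(0),φ(2)) = (0,3) ∈ E(G2) ✓
  (0,5) → (φ(0),φ(5)) = (0,4) ∈ E(G2) ✓
  (4,5) → (φ(4),φ(5)) = (2,4) ∈ E(G2) ✓
All 3 edges of G1 map to edges of G2, and |E(G1)| = |E(G2)| = 3, so φ is a bijection on edges as well as vertices. Hence G1 ≅ G2.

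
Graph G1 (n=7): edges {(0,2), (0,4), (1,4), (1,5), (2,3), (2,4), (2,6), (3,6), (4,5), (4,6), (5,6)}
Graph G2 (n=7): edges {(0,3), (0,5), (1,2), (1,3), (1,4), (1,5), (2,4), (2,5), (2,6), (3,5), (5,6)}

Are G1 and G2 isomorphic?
Yes, isomorphic

The graphs are isomorphic.
One valid mapping φ: V(G1) → V(G2): 0→6, 1→0, 2→2, 3→4, 4→5, 5→3, 6→1

Verify φ preserves adjacency — for each edge of G1, its image is an edge of G2:
  (0,2) → (φ(0),φ(2)) = (2,6) ∈ E(G2) ✓
  (0,4) → (φ(0),φ(4)) = (5,6) ∈ E(G2) ✓
  (1,4) → (φ(1),φ(4)) = (0,5) ∈ E(G2) ✓
  (1,5) → (φ(1),φ(5)) = (0,3) ∈ E(G2) ✓
  (2,3) → (φ(2),φ(3)) = (2,4) ∈ E(G2) ✓
  (2,4) → (φ(2),φ(4)) = (2,5) ∈ E(G2) ✓
  (2,6) → (φ(2),φ(6)) = (1,2) ∈ E(G2) ✓
  (3,6) → (φ(3),φ(6)) = (1,4) ∈ E(G2) ✓
  (4,5) → (φ(4),φ(5)) = (3,5) ∈ E(G2) ✓
  (4,6) → (φ(4),φ(6)) = (1,5) ∈ E(G2) ✓
  (5,6) → (φ(5),φ(6)) = (1,3) ∈ E(G2) ✓
All 11 edges of G1 map to edges of G2, and |E(G1)| = |E(G2)| = 11, so φ is a bijection on edges as well as vertices. Hence G1 ≅ G2.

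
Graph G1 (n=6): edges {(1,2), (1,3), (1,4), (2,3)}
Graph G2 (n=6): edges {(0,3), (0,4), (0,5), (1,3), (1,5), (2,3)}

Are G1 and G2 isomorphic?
No, not isomorphic

The graphs are NOT isomorphic.

Degrees in G1: deg(0)=0, deg(1)=3, deg(2)=2, deg(3)=2, deg(4)=1, deg(5)=0.
Sorted degree sequence of G1: [3, 2, 2, 1, 0, 0].
Degrees in G2: deg(0)=3, deg(1)=2, deg(2)=1, deg(3)=3, deg(4)=1, deg(5)=2.
Sorted degree sequence of G2: [3, 3, 2, 2, 1, 1].
The (sorted) degree sequence is an isomorphism invariant, so since G1 and G2 have different degree sequences they cannot be isomorphic.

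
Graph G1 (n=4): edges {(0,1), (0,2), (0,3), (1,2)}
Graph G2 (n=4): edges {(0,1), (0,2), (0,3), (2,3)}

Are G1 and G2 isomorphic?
Yes, isomorphic

The graphs are isomorphic.
One valid mapping φ: V(G1) → V(G2): 0→0, 1→2, 2→3, 3→1

Verify φ preserves adjacency — for each edge of G1, its image is an edge of G2:
  (0,1) → (φ(0),φ(1)) = (0,2) ∈ E(G2) ✓
  (0,2) → (φ(0),φ(2)) = (0,3) ∈ E(G2) ✓
  (0,3) → (φ(0),φ(3)) = (0,1) ∈ E(G2) ✓
  (1,2) → (φ(1),φ(2)) = (2,3) ∈ E(G2) ✓
All 4 edges of G1 map to edges of G2, and |E(G1)| = |E(G2)| = 4, so φ is a bijection on edges as well as vertices. Hence G1 ≅ G2.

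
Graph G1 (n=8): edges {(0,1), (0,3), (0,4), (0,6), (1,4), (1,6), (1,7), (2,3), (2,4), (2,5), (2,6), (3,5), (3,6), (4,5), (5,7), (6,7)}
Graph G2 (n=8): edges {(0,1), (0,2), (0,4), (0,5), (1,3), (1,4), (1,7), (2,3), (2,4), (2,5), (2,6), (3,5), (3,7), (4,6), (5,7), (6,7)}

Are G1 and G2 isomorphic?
Yes, isomorphic

The graphs are isomorphic.
One valid mapping φ: V(G1) → V(G2): 0→0, 1→4, 2→3, 3→5, 4→1, 5→7, 6→2, 7→6

Verify φ preserves adjacency — for each edge of G1, its image is an edge of G2:
  (0,1) → (φ(0),φ(1)) = (0,4) ∈ E(G2) ✓
  (0,3) → (φ(0),φ(3)) = (0,5) ∈ E(G2) ✓
  (0,4) → (φ(0),φ(4)) = (0,1) ∈ E(G2) ✓
  (0,6) → (φ(0),φ(6)) = (0,2) ∈ E(G2) ✓
  (1,4) → (φ(1),φ(4)) = (1,4) ∈ E(G2) ✓
  (1,6) → (φ(1),φ(6)) = (2,4) ∈ E(G2) ✓
  (1,7) → (φ(1),φ(7)) = (4,6) ∈ E(G2) ✓
  (2,3) → (φ(2),φ(3)) = (3,5) ∈ E(G2) ✓
  (2,4) → (φ(2),φ(4)) = (1,3) ∈ E(G2) ✓
  (2,5) → (φ(2),φ(5)) = (3,7) ∈ E(G2) ✓
  (2,6) → (φ(2),φ(6)) = (2,3) ∈ E(G2) ✓
  (3,5) → (φ(3),φ(5)) = (5,7) ∈ E(G2) ✓
  (3,6) → (φ(3),φ(6)) = (2,5) ∈ E(G2) ✓
  (4,5) → (φ(4),φ(5)) = (1,7) ∈ E(G2) ✓
  (5,7) → (φ(5),φ(7)) = (6,7) ∈ E(G2) ✓
  (6,7) → (φ(6),φ(7)) = (2,6) ∈ E(G2) ✓
All 16 edges of G1 map to edges of G2, and |E(G1)| = |E(G2)| = 16, so φ is a bijection on edges as well as vertices. Hence G1 ≅ G2.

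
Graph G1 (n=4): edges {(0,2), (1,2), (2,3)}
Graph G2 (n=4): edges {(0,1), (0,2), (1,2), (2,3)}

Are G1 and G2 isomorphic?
No, not isomorphic

The graphs are NOT isomorphic.

Counting triangles (3-cliques): G1 has 0, G2 has 1.
Triangle count is an isomorphism invariant, so differing triangle counts rule out isomorphism.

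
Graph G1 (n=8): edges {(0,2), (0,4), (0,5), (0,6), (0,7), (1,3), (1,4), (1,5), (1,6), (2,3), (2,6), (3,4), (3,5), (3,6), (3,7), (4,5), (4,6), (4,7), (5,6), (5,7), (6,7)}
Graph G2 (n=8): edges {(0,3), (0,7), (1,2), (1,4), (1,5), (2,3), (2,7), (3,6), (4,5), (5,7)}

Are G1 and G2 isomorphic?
No, not isomorphic

The graphs are NOT isomorphic.

Counting triangles (3-cliques): G1 has 24, G2 has 1.
Triangle count is an isomorphism invariant, so differing triangle counts rule out isomorphism.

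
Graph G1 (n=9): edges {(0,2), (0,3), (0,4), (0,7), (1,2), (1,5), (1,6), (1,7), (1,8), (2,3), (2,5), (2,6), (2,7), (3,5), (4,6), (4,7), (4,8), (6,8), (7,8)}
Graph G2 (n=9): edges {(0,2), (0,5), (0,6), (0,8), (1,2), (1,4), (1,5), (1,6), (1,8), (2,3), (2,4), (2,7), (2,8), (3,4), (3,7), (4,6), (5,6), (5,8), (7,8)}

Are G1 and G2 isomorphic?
Yes, isomorphic

The graphs are isomorphic.
One valid mapping φ: V(G1) → V(G2): 0→4, 1→8, 2→2, 3→3, 4→6, 5→7, 6→0, 7→1, 8→5

Verify φ preserves adjacency — for each edge of G1, its image is an edge of G2:
  (0,2) → (φ(0),φ(2)) = (2,4) ∈ E(G2) ✓
  (0,3) → (φ(0),φ(3)) = (3,4) ∈ E(G2) ✓
  (0,4) → (φ(0),φ(4)) = (4,6) ∈ E(G2) ✓
  (0,7) → (φ(0),φ(7)) = (1,4) ∈ E(G2) ✓
  (1,2) → (φ(1),φ(2)) = (2,8) ∈ E(G2) ✓
  (1,5) → (φ(1),φ(5)) = (7,8) ∈ E(G2) ✓
  (1,6) → (φ(1),φ(6)) = (0,8) ∈ E(G2) ✓
  (1,7) → (φ(1),φ(7)) = (1,8) ∈ E(G2) ✓
  (1,8) → (φ(1),φ(8)) = (5,8) ∈ E(G2) ✓
  (2,3) → (φ(2),φ(3)) = (2,3) ∈ E(G2) ✓
  (2,5) → (φ(2),φ(5)) = (2,7) ∈ E(G2) ✓
  (2,6) → (φ(2),φ(6)) = (0,2) ∈ E(G2) ✓
  (2,7) → (φ(2),φ(7)) = (1,2) ∈ E(G2) ✓
  (3,5) → (φ(3),φ(5)) = (3,7) ∈ E(G2) ✓
  (4,6) → (φ(4),φ(6)) = (0,6) ∈ E(G2) ✓
  (4,7) → (φ(4),φ(7)) = (1,6) ∈ E(G2) ✓
  (4,8) → (φ(4),φ(8)) = (5,6) ∈ E(G2) ✓
  (6,8) → (φ(6),φ(8)) = (0,5) ∈ E(G2) ✓
  (7,8) → (φ(7),φ(8)) = (1,5) ∈ E(G2) ✓
All 19 edges of G1 map to edges of G2, and |E(G1)| = |E(G2)| = 19, so φ is a bijection on edges as well as vertices. Hence G1 ≅ G2.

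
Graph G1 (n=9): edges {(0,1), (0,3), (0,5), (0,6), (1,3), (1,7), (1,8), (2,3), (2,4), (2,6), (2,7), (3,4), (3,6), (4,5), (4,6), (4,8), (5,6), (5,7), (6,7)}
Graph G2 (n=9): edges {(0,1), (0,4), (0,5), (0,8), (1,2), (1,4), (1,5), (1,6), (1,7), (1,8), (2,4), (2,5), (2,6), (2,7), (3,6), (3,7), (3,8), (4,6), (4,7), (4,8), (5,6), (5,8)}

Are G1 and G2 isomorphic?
No, not isomorphic

The graphs are NOT isomorphic.

Counting triangles (3-cliques): G1 has 10, G2 has 17.
Triangle count is an isomorphism invariant, so differing triangle counts rule out isomorphism.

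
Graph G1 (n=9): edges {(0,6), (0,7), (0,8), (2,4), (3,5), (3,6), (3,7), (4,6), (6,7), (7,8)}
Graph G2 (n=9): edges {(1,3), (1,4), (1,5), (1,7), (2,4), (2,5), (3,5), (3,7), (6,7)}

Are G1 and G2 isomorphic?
No, not isomorphic

The graphs are NOT isomorphic.

Degrees in G1: deg(0)=3, deg(1)=0, deg(2)=1, deg(3)=3, deg(4)=2, deg(5)=1, deg(6)=4, deg(7)=4, deg(8)=2.
Sorted degree sequence of G1: [4, 4, 3, 3, 2, 2, 1, 1, 0].
Degrees in G2: deg(0)=0, deg(1)=4, deg(2)=2, deg(3)=3, deg(4)=2, deg(5)=3, deg(6)=1, deg(7)=3, deg(8)=0.
Sorted degree sequence of G2: [4, 3, 3, 3, 2, 2, 1, 0, 0].
The (sorted) degree sequence is an isomorphism invariant, so since G1 and G2 have different degree sequences they cannot be isomorphic.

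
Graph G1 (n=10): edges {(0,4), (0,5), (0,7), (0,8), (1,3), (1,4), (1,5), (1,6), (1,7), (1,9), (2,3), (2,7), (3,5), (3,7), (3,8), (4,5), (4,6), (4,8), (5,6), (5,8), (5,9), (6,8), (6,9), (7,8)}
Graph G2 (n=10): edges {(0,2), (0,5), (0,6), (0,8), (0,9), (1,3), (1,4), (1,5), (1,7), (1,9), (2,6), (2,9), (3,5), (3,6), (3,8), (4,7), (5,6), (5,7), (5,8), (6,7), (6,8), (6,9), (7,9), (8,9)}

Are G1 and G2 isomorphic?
Yes, isomorphic

The graphs are isomorphic.
One valid mapping φ: V(G1) → V(G2): 0→3, 1→9, 2→4, 3→7, 4→8, 5→6, 6→0, 7→1, 8→5, 9→2

Verify φ preserves adjacency — for each edge of G1, its image is an edge of G2:
  (0,4) → (φ(0),φ(4)) = (3,8) ∈ E(G2) ✓
  (0,5) → (φ(0),φ(5)) = (3,6) ∈ E(G2) ✓
  (0,7) → (φ(0),φ(7)) = (1,3) ∈ E(G2) ✓
  (0,8) → (φ(0),φ(8)) = (3,5) ∈ E(G2) ✓
  (1,3) → (φ(1),φ(3)) = (7,9) ∈ E(G2) ✓
  (1,4) → (φ(1),φ(4)) = (8,9) ∈ E(G2) ✓
  (1,5) → (φ(1),φ(5)) = (6,9) ∈ E(G2) ✓
  (1,6) → (φ(1),φ(6)) = (0,9) ∈ E(G2) ✓
  (1,7) → (φ(1),φ(7)) = (1,9) ∈ E(G2) ✓
  (1,9) → (φ(1),φ(9)) = (2,9) ∈ E(G2) ✓
  (2,3) → (φ(2),φ(3)) = (4,7) ∈ E(G2) ✓
  (2,7) → (φ(2),φ(7)) = (1,4) ∈ E(G2) ✓
  (3,5) → (φ(3),φ(5)) = (6,7) ∈ E(G2) ✓
  (3,7) → (φ(3),φ(7)) = (1,7) ∈ E(G2) ✓
  (3,8) → (φ(3),φ(8)) = (5,7) ∈ E(G2) ✓
  (4,5) → (φ(4),φ(5)) = (6,8) ∈ E(G2) ✓
  (4,6) → (φ(4),φ(6)) = (0,8) ∈ E(G2) ✓
  (4,8) → (φ(4),φ(8)) = (5,8) ∈ E(G2) ✓
  (5,6) → (φ(5),φ(6)) = (0,6) ∈ E(G2) ✓
  (5,8) → (φ(5),φ(8)) = (5,6) ∈ E(G2) ✓
  (5,9) → (φ(5),φ(9)) = (2,6) ∈ E(G2) ✓
  (6,8) → (φ(6),φ(8)) = (0,5) ∈ E(G2) ✓
  (6,9) → (φ(6),φ(9)) = (0,2) ∈ E(G2) ✓
  (7,8) → (φ(7),φ(8)) = (1,5) ∈ E(G2) ✓
All 24 edges of G1 map to edges of G2, and |E(G1)| = |E(G2)| = 24, so φ is a bijection on edges as well as vertices. Hence G1 ≅ G2.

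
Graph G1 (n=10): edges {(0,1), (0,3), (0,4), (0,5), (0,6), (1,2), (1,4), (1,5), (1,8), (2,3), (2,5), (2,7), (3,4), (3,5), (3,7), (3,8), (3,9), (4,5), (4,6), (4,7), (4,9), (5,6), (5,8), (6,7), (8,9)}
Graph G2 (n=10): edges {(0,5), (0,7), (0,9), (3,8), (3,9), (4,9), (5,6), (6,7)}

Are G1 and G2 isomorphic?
No, not isomorphic

The graphs are NOT isomorphic.

Connected components of G1: 1 component(s) with vertex sets [[0, 1, 2, 3, 4, 5, 6, 7, 8, 9]], sizes [10].
Connected components of G2: 3 component(s) with vertex sets [[1], [2], [0, 3, 4, 5, 6, 7, 8, 9]], sizes [1, 1, 8].
The number of connected components (and the multiset of component sizes) is an isomorphism invariant — an isomorphism maps each component of G1 bijectively onto a component of G2. Since G1 has 1 component(s) and G2 has 3, they cannot be isomorphic.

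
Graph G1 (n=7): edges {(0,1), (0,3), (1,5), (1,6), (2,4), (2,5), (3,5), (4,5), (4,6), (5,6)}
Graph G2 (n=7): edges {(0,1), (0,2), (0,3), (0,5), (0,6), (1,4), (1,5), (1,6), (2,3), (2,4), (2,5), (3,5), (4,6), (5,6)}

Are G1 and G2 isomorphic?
No, not isomorphic

The graphs are NOT isomorphic.

Degrees in G1: deg(0)=2, deg(1)=3, deg(2)=2, deg(3)=2, deg(4)=3, deg(5)=5, deg(6)=3.
Sorted degree sequence of G1: [5, 3, 3, 3, 2, 2, 2].
Degrees in G2: deg(0)=5, deg(1)=4, deg(2)=4, deg(3)=3, deg(4)=3, deg(5)=5, deg(6)=4.
Sorted degree sequence of G2: [5, 5, 4, 4, 4, 3, 3].
The (sorted) degree sequence is an isomorphism invariant, so since G1 and G2 have different degree sequences they cannot be isomorphic.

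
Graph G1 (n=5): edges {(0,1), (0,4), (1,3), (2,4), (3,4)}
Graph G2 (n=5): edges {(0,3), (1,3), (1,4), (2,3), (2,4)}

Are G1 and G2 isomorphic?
Yes, isomorphic

The graphs are isomorphic.
One valid mapping φ: V(G1) → V(G2): 0→1, 1→4, 2→0, 3→2, 4→3

Verify φ preserves adjacency — for each edge of G1, its image is an edge of G2:
  (0,1) → (φ(0),φ(1)) = (1,4) ∈ E(G2) ✓
  (0,4) → (φ(0),φ(4)) = (1,3) ∈ E(G2) ✓
  (1,3) → (φ(1),φ(3)) = (2,4) ∈ E(G2) ✓
  (2,4) → (φ(2),φ(4)) = (0,3) ∈ E(G2) ✓
  (3,4) → (φ(3),φ(4)) = (2,3) ∈ E(G2) ✓
All 5 edges of G1 map to edges of G2, and |E(G1)| = |E(G2)| = 5, so φ is a bijection on edges as well as vertices. Hence G1 ≅ G2.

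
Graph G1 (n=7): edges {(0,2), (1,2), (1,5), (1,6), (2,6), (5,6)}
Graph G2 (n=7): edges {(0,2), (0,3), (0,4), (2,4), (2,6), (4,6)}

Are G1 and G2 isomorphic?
Yes, isomorphic

The graphs are isomorphic.
One valid mapping φ: V(G1) → V(G2): 0→3, 1→4, 2→0, 3→1, 4→5, 5→6, 6→2

Verify φ preserves adjacency — for each edge of G1, its image is an edge of G2:
  (0,2) → (φ(0),φ(2)) = (0,3) ∈ E(G2) ✓
  (1,2) → (φ(1),φ(2)) = (0,4) ∈ E(G2) ✓
  (1,5) → (φ(1),φ(5)) = (4,6) ∈ E(G2) ✓
  (1,6) → (φ(1),φ(6)) = (2,4) ∈ E(G2) ✓
  (2,6) → (φ(2),φ(6)) = (0,2) ∈ E(G2) ✓
  (5,6) → (φ(5),φ(6)) = (2,6) ∈ E(G2) ✓
All 6 edges of G1 map to edges of G2, and |E(G1)| = |E(G2)| = 6, so φ is a bijection on edges as well as vertices. Hence G1 ≅ G2.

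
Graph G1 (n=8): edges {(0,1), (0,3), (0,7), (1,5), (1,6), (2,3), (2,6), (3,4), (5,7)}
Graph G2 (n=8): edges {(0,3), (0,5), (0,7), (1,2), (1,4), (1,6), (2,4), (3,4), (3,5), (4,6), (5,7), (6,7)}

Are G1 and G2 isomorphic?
No, not isomorphic

The graphs are NOT isomorphic.

Degrees in G1: deg(0)=3, deg(1)=3, deg(2)=2, deg(3)=3, deg(4)=1, deg(5)=2, deg(6)=2, deg(7)=2.
Sorted degree sequence of G1: [3, 3, 3, 2, 2, 2, 2, 1].
Degrees in G2: deg(0)=3, deg(1)=3, deg(2)=2, deg(3)=3, deg(4)=4, deg(5)=3, deg(6)=3, deg(7)=3.
Sorted degree sequence of G2: [4, 3, 3, 3, 3, 3, 3, 2].
The (sorted) degree sequence is an isomorphism invariant, so since G1 and G2 have different degree sequences they cannot be isomorphic.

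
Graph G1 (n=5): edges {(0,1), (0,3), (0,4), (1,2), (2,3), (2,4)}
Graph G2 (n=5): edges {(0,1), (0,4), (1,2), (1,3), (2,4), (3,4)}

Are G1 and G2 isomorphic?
Yes, isomorphic

The graphs are isomorphic.
One valid mapping φ: V(G1) → V(G2): 0→1, 1→2, 2→4, 3→3, 4→0

Verify φ preserves adjacency — for each edge of G1, its image is an edge of G2:
  (0,1) → (φ(0),φ(1)) = (1,2) ∈ E(G2) ✓
  (0,3) → (φ(0),φ(3)) = (1,3) ∈ E(G2) ✓
  (0,4) → (φ(0),φ(4)) = (0,1) ∈ E(G2) ✓
  (1,2) → (φ(1),φ(2)) = (2,4) ∈ E(G2) ✓
  (2,3) → (φ(2),φ(3)) = (3,4) ∈ E(G2) ✓
  (2,4) → (φ(2),φ(4)) = (0,4) ∈ E(G2) ✓
All 6 edges of G1 map to edges of G2, and |E(G1)| = |E(G2)| = 6, so φ is a bijection on edges as well as vertices. Hence G1 ≅ G2.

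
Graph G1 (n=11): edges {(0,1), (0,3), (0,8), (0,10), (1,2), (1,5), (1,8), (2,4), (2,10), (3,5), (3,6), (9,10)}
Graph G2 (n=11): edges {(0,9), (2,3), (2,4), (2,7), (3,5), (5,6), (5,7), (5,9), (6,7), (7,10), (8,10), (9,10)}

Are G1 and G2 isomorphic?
Yes, isomorphic

The graphs are isomorphic.
One valid mapping φ: V(G1) → V(G2): 0→7, 1→5, 2→9, 3→2, 4→0, 5→3, 6→4, 7→1, 8→6, 9→8, 10→10

Verify φ preserves adjacency — for each edge of G1, its image is an edge of G2:
  (0,1) → (φ(0),φ(1)) = (5,7) ∈ E(G2) ✓
  (0,3) → (φ(0),φ(3)) = (2,7) ∈ E(G2) ✓
  (0,8) → (φ(0),φ(8)) = (6,7) ∈ E(G2) ✓
  (0,10) → (φ(0),φ(10)) = (7,10) ∈ E(G2) ✓
  (1,2) → (φ(1),φ(2)) = (5,9) ∈ E(G2) ✓
  (1,5) → (φ(1),φ(5)) = (3,5) ∈ E(G2) ✓
  (1,8) → (φ(1),φ(8)) = (5,6) ∈ E(G2) ✓
  (2,4) → (φ(2),φ(4)) = (0,9) ∈ E(G2) ✓
  (2,10) → (φ(2),φ(10)) = (9,10) ∈ E(G2) ✓
  (3,5) → (φ(3),φ(5)) = (2,3) ∈ E(G2) ✓
  (3,6) → (φ(3),φ(6)) = (2,4) ∈ E(G2) ✓
  (9,10) → (φ(9),φ(10)) = (8,10) ∈ E(G2) ✓
All 12 edges of G1 map to edges of G2, and |E(G1)| = |E(G2)| = 12, so φ is a bijection on edges as well as vertices. Hence G1 ≅ G2.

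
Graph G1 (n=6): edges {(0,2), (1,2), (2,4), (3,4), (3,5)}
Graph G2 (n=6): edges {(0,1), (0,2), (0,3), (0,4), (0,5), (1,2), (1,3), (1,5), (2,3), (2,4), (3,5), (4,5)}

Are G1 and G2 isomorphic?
No, not isomorphic

The graphs are NOT isomorphic.

Counting triangles (3-cliques): G1 has 0, G2 has 9.
Triangle count is an isomorphism invariant, so differing triangle counts rule out isomorphism.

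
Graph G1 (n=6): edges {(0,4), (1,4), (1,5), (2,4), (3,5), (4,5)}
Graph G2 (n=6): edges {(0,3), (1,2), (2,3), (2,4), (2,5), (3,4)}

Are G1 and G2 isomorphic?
Yes, isomorphic

The graphs are isomorphic.
One valid mapping φ: V(G1) → V(G2): 0→1, 1→4, 2→5, 3→0, 4→2, 5→3

Verify φ preserves adjacency — for each edge of G1, its image is an edge of G2:
  (0,4) → (φ(0),φ(4)) = (1,2) ∈ E(G2) ✓
  (1,4) → (φ(1),φ(4)) = (2,4) ∈ E(G2) ✓
  (1,5) → (φ(1),φ(5)) = (3,4) ∈ E(G2) ✓
  (2,4) → (φ(2),φ(4)) = (2,5) ∈ E(G2) ✓
  (3,5) → (φ(3),φ(5)) = (0,3) ∈ E(G2) ✓
  (4,5) → (φ(4),φ(5)) = (2,3) ∈ E(G2) ✓
All 6 edges of G1 map to edges of G2, and |E(G1)| = |E(G2)| = 6, so φ is a bijection on edges as well as vertices. Hence G1 ≅ G2.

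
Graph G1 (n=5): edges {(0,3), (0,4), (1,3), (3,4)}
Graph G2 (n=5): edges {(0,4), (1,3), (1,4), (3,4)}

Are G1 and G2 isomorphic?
Yes, isomorphic

The graphs are isomorphic.
One valid mapping φ: V(G1) → V(G2): 0→3, 1→0, 2→2, 3→4, 4→1

Verify φ preserves adjacency — for each edge of G1, its image is an edge of G2:
  (0,3) → (φ(0),φ(3)) = (3,4) ∈ E(G2) ✓
  (0,4) → (φ(0),φ(4)) = (1,3) ∈ E(G2) ✓
  (1,3) → (φ(1),φ(3)) = (0,4) ∈ E(G2) ✓
  (3,4) → (φ(3),φ(4)) = (1,4) ∈ E(G2) ✓
All 4 edges of G1 map to edges of G2, and |E(G1)| = |E(G2)| = 4, so φ is a bijection on edges as well as vertices. Hence G1 ≅ G2.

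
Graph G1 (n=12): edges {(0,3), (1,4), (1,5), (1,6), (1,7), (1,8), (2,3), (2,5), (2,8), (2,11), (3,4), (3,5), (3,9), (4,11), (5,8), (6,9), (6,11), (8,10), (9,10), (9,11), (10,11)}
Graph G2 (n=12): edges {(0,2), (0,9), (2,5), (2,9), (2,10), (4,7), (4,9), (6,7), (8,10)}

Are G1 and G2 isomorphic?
No, not isomorphic

The graphs are NOT isomorphic.

Connected components of G1: 1 component(s) with vertex sets [[0, 1, 2, 3, 4, 5, 6, 7, 8, 9, 10, 11]], sizes [12].
Connected components of G2: 4 component(s) with vertex sets [[1], [3], [11], [0, 2, 4, 5, 6, 7, 8, 9, 10]], sizes [1, 1, 1, 9].
The number of connected components (and the multiset of component sizes) is an isomorphism invariant — an isomorphism maps each component of G1 bijectively onto a component of G2. Since G1 has 1 component(s) and G2 has 4, they cannot be isomorphic.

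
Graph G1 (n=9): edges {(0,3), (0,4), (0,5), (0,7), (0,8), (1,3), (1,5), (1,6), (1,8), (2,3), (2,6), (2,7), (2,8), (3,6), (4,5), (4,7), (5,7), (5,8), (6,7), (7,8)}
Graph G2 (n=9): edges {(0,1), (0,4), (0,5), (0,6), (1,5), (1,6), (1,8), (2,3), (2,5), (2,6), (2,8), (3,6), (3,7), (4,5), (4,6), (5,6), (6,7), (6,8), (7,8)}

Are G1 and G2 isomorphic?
No, not isomorphic

The graphs are NOT isomorphic.

Counting triangles (3-cliques): G1 has 12, G2 has 13.
Triangle count is an isomorphism invariant, so differing triangle counts rule out isomorphism.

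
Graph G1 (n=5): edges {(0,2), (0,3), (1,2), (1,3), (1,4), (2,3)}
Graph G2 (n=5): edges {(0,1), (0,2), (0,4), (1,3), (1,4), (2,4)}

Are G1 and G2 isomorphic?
Yes, isomorphic

The graphs are isomorphic.
One valid mapping φ: V(G1) → V(G2): 0→2, 1→1, 2→4, 3→0, 4→3

Verify φ preserves adjacency — for each edge of G1, its image is an edge of G2:
  (0,2) → (φ(0),φ(2)) = (2,4) ∈ E(G2) ✓
  (0,3) → (φ(0),φ(3)) = (0,2) ∈ E(G2) ✓
  (1,2) → (φ(1),φ(2)) = (1,4) ∈ E(G2) ✓
  (1,3) → (φ(1),φ(3)) = (0,1) ∈ E(G2) ✓
  (1,4) → (φ(1),φ(4)) = (1,3) ∈ E(G2) ✓
  (2,3) → (φ(2),φ(3)) = (0,4) ∈ E(G2) ✓
All 6 edges of G1 map to edges of G2, and |E(G1)| = |E(G2)| = 6, so φ is a bijection on edges as well as vertices. Hence G1 ≅ G2.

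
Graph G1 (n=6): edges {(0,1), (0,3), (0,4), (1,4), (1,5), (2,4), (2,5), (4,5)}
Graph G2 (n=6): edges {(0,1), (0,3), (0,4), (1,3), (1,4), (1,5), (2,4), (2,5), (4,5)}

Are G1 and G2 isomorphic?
No, not isomorphic

The graphs are NOT isomorphic.

Counting edges: G1 has 8 edge(s); G2 has 9 edge(s).
Edge count is an isomorphism invariant (a bijection on vertices induces a bijection on edges), so differing edge counts rule out isomorphism.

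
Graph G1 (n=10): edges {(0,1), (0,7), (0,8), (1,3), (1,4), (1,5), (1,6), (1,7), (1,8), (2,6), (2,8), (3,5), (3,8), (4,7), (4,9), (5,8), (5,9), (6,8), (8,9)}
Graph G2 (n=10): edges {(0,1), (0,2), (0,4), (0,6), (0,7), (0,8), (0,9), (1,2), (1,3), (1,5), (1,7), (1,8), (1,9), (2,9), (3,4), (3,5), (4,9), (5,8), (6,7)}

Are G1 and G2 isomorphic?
Yes, isomorphic

The graphs are isomorphic.
One valid mapping φ: V(G1) → V(G2): 0→8, 1→1, 2→6, 3→2, 4→3, 5→9, 6→7, 7→5, 8→0, 9→4

Verify φ preserves adjacency — for each edge of G1, its image is an edge of G2:
  (0,1) → (φ(0),φ(1)) = (1,8) ∈ E(G2) ✓
  (0,7) → (φ(0),φ(7)) = (5,8) ∈ E(G2) ✓
  (0,8) → (φ(0),φ(8)) = (0,8) ∈ E(G2) ✓
  (1,3) → (φ(1),φ(3)) = (1,2) ∈ E(G2) ✓
  (1,4) → (φ(1),φ(4)) = (1,3) ∈ E(G2) ✓
  (1,5) → (φ(1),φ(5)) = (1,9) ∈ E(G2) ✓
  (1,6) → (φ(1),φ(6)) = (1,7) ∈ E(G2) ✓
  (1,7) → (φ(1),φ(7)) = (1,5) ∈ E(G2) ✓
  (1,8) → (φ(1),φ(8)) = (0,1) ∈ E(G2) ✓
  (2,6) → (φ(2),φ(6)) = (6,7) ∈ E(G2) ✓
  (2,8) → (φ(2),φ(8)) = (0,6) ∈ E(G2) ✓
  (3,5) → (φ(3),φ(5)) = (2,9) ∈ E(G2) ✓
  (3,8) → (φ(3),φ(8)) = (0,2) ∈ E(G2) ✓
  (4,7) → (φ(4),φ(7)) = (3,5) ∈ E(G2) ✓
  (4,9) → (φ(4),φ(9)) = (3,4) ∈ E(G2) ✓
  (5,8) → (φ(5),φ(8)) = (0,9) ∈ E(G2) ✓
  (5,9) → (φ(5),φ(9)) = (4,9) ∈ E(G2) ✓
  (6,8) → (φ(6),φ(8)) = (0,7) ∈ E(G2) ✓
  (8,9) → (φ(8),φ(9)) = (0,4) ∈ E(G2) ✓
All 19 edges of G1 map to edges of G2, and |E(G1)| = |E(G2)| = 19, so φ is a bijection on edges as well as vertices. Hence G1 ≅ G2.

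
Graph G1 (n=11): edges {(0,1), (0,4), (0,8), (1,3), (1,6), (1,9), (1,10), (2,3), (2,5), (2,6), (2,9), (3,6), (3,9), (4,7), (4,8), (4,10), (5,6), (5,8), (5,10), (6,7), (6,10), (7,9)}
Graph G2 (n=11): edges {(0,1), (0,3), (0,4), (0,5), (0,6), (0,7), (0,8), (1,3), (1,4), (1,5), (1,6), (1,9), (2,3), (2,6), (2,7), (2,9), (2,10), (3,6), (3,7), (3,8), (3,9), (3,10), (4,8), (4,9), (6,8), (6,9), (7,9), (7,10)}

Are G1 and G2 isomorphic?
No, not isomorphic

The graphs are NOT isomorphic.

Counting triangles (3-cliques): G1 has 8, G2 has 24.
Triangle count is an isomorphism invariant, so differing triangle counts rule out isomorphism.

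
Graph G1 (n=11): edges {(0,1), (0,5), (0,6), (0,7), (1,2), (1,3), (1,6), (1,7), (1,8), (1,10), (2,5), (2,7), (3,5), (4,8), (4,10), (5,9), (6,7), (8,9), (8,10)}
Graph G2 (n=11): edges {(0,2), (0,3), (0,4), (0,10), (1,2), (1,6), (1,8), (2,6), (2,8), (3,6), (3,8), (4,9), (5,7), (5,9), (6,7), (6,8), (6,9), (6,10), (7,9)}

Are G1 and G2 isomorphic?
Yes, isomorphic

The graphs are isomorphic.
One valid mapping φ: V(G1) → V(G2): 0→2, 1→6, 2→3, 3→10, 4→5, 5→0, 6→1, 7→8, 8→9, 9→4, 10→7

Verify φ preserves adjacency — for each edge of G1, its image is an edge of G2:
  (0,1) → (φ(0),φ(1)) = (2,6) ∈ E(G2) ✓
  (0,5) → (φ(0),φ(5)) = (0,2) ∈ E(G2) ✓
  (0,6) → (φ(0),φ(6)) = (1,2) ∈ E(G2) ✓
  (0,7) → (φ(0),φ(7)) = (2,8) ∈ E(G2) ✓
  (1,2) → (φ(1),φ(2)) = (3,6) ∈ E(G2) ✓
  (1,3) → (φ(1),φ(3)) = (6,10) ∈ E(G2) ✓
  (1,6) → (φ(1),φ(6)) = (1,6) ∈ E(G2) ✓
  (1,7) → (φ(1),φ(7)) = (6,8) ∈ E(G2) ✓
  (1,8) → (φ(1),φ(8)) = (6,9) ∈ E(G2) ✓
  (1,10) → (φ(1),φ(10)) = (6,7) ∈ E(G2) ✓
  (2,5) → (φ(2),φ(5)) = (0,3) ∈ E(G2) ✓
  (2,7) → (φ(2),φ(7)) = (3,8) ∈ E(G2) ✓
  (3,5) → (φ(3),φ(5)) = (0,10) ∈ E(G2) ✓
  (4,8) → (φ(4),φ(8)) = (5,9) ∈ E(G2) ✓
  (4,10) → (φ(4),φ(10)) = (5,7) ∈ E(G2) ✓
  (5,9) → (φ(5),φ(9)) = (0,4) ∈ E(G2) ✓
  (6,7) → (φ(6),φ(7)) = (1,8) ∈ E(G2) ✓
  (8,9) → (φ(8),φ(9)) = (4,9) ∈ E(G2) ✓
  (8,10) → (φ(8),φ(10)) = (7,9) ∈ E(G2) ✓
All 19 edges of G1 map to edges of G2, and |E(G1)| = |E(G2)| = 19, so φ is a bijection on edges as well as vertices. Hence G1 ≅ G2.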